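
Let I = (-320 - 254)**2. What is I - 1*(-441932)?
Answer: 771408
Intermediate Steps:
I = 329476 (I = (-574)**2 = 329476)
I - 1*(-441932) = 329476 - 1*(-441932) = 329476 + 441932 = 771408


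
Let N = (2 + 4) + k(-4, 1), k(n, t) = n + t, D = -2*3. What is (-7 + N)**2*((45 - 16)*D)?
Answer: -2784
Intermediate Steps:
D = -6
N = 3 (N = (2 + 4) + (-4 + 1) = 6 - 3 = 3)
(-7 + N)**2*((45 - 16)*D) = (-7 + 3)**2*((45 - 16)*(-6)) = (-4)**2*(29*(-6)) = 16*(-174) = -2784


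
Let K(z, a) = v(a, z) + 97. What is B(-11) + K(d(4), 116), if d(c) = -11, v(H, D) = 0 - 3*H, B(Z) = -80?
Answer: -331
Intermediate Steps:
v(H, D) = -3*H
K(z, a) = 97 - 3*a (K(z, a) = -3*a + 97 = 97 - 3*a)
B(-11) + K(d(4), 116) = -80 + (97 - 3*116) = -80 + (97 - 348) = -80 - 251 = -331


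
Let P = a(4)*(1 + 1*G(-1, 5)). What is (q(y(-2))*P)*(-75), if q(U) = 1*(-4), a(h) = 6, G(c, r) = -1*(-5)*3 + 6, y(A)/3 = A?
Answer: 39600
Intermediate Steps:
y(A) = 3*A
G(c, r) = 21 (G(c, r) = 5*3 + 6 = 15 + 6 = 21)
q(U) = -4
P = 132 (P = 6*(1 + 1*21) = 6*(1 + 21) = 6*22 = 132)
(q(y(-2))*P)*(-75) = -4*132*(-75) = -528*(-75) = 39600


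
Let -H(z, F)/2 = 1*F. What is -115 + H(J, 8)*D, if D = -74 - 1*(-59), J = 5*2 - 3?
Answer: 125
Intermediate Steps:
J = 7 (J = 10 - 3 = 7)
D = -15 (D = -74 + 59 = -15)
H(z, F) = -2*F
-115 + H(J, 8)*D = -115 - 2*8*(-15) = -115 - 16*(-15) = -115 + 240 = 125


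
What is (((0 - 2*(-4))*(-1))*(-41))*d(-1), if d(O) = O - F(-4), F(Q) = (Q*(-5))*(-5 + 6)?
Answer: -6888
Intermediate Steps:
F(Q) = -5*Q (F(Q) = -5*Q*1 = -5*Q)
d(O) = -20 + O (d(O) = O - (-5)*(-4) = O - 1*20 = O - 20 = -20 + O)
(((0 - 2*(-4))*(-1))*(-41))*d(-1) = (((0 - 2*(-4))*(-1))*(-41))*(-20 - 1) = (((0 + 8)*(-1))*(-41))*(-21) = ((8*(-1))*(-41))*(-21) = -8*(-41)*(-21) = 328*(-21) = -6888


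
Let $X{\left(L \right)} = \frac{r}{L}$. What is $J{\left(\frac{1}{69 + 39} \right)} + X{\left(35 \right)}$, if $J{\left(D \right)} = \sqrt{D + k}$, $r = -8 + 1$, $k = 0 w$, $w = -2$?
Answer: $- \frac{1}{5} + \frac{\sqrt{3}}{18} \approx -0.10377$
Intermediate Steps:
$k = 0$ ($k = 0 \left(-2\right) = 0$)
$r = -7$
$X{\left(L \right)} = - \frac{7}{L}$
$J{\left(D \right)} = \sqrt{D}$ ($J{\left(D \right)} = \sqrt{D + 0} = \sqrt{D}$)
$J{\left(\frac{1}{69 + 39} \right)} + X{\left(35 \right)} = \sqrt{\frac{1}{69 + 39}} - \frac{7}{35} = \sqrt{\frac{1}{108}} - \frac{1}{5} = \frac{\sqrt{3}}{18} - \frac{1}{5} = - \frac{1}{5} + \frac{\sqrt{3}}{18}$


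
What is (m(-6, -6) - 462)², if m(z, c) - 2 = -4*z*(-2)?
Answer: 258064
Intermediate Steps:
m(z, c) = 2 + 8*z (m(z, c) = 2 - 4*z*(-2) = 2 + 8*z)
(m(-6, -6) - 462)² = ((2 + 8*(-6)) - 462)² = ((2 - 48) - 462)² = (-46 - 462)² = (-508)² = 258064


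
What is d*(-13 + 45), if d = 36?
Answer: 1152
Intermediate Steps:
d*(-13 + 45) = 36*(-13 + 45) = 36*32 = 1152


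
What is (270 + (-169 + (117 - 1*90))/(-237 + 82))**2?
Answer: 1763328064/24025 ≈ 73396.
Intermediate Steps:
(270 + (-169 + (117 - 1*90))/(-237 + 82))**2 = (270 + (-169 + (117 - 90))/(-155))**2 = (270 + (-169 + 27)*(-1/155))**2 = (270 - 142*(-1/155))**2 = (270 + 142/155)**2 = (41992/155)**2 = 1763328064/24025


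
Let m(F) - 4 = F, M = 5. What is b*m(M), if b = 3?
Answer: 27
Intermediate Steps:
m(F) = 4 + F
b*m(M) = 3*(4 + 5) = 3*9 = 27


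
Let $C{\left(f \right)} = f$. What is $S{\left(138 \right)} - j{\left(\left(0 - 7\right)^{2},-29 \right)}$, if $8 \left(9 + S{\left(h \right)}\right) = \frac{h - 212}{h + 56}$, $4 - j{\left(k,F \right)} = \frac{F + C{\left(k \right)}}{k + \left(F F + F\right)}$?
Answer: $- \frac{8702105}{668136} \approx -13.024$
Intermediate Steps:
$j{\left(k,F \right)} = 4 - \frac{F + k}{F + k + F^{2}}$ ($j{\left(k,F \right)} = 4 - \frac{F + k}{k + \left(F F + F\right)} = 4 - \frac{F + k}{k + \left(F^{2} + F\right)} = 4 - \frac{F + k}{k + \left(F + F^{2}\right)} = 4 - \frac{F + k}{F + k + F^{2}}$)
$S{\left(h \right)} = -9 + \frac{-212 + h}{8 \left(56 + h\right)}$ ($S{\left(h \right)} = -9 + \frac{\left(h - 212\right) \frac{1}{h + 56}}{8} = -9 + \frac{\left(-212 + h\right) \frac{1}{56 + h}}{8} = -9 + \frac{\frac{1}{56 + h} \left(-212 + h\right)}{8} = -9 + \frac{-212 + h}{8 \left(56 + h\right)}$)
$S{\left(138 \right)} - j{\left(\left(0 - 7\right)^{2},-29 \right)} = \frac{-4244 - 9798}{8 \left(56 + 138\right)} - \frac{3 \left(-29\right) + 3 \left(0 - 7\right)^{2} + 4 \left(-29\right)^{2}}{-29 + \left(0 - 7\right)^{2} + \left(-29\right)^{2}} = \frac{-4244 - 9798}{8 \cdot 194} - \frac{-87 + 3 \left(-7\right)^{2} + 4 \cdot 841}{-29 + \left(-7\right)^{2} + 841} = \frac{1}{8} \cdot \frac{1}{194} \left(-14042\right) - \frac{-87 + 3 \cdot 49 + 3364}{-29 + 49 + 841} = - \frac{7021}{776} - \frac{-87 + 147 + 3364}{861} = - \frac{7021}{776} - \frac{1}{861} \cdot 3424 = - \frac{7021}{776} - \frac{3424}{861} = - \frac{8702105}{668136}$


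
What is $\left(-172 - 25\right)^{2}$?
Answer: $38809$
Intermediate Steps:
$\left(-172 - 25\right)^{2} = \left(-197\right)^{2} = 38809$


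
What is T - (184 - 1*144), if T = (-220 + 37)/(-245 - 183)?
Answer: -16937/428 ≈ -39.572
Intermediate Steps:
T = 183/428 (T = -183/(-428) = -183*(-1/428) = 183/428 ≈ 0.42757)
T - (184 - 1*144) = 183/428 - (184 - 1*144) = 183/428 - (184 - 144) = 183/428 - 1*40 = 183/428 - 40 = -16937/428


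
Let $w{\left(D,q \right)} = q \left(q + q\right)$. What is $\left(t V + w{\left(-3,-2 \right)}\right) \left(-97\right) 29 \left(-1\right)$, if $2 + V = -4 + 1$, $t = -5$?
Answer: $92829$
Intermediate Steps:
$V = -5$ ($V = -2 + \left(-4 + 1\right) = -2 - 3 = -5$)
$w{\left(D,q \right)} = 2 q^{2}$ ($w{\left(D,q \right)} = q 2 q = 2 q^{2}$)
$\left(t V + w{\left(-3,-2 \right)}\right) \left(-97\right) 29 \left(-1\right) = \left(\left(-5\right) \left(-5\right) + 2 \left(-2\right)^{2}\right) \left(-97\right) 29 \left(-1\right) = \left(25 + 2 \cdot 4\right) \left(-97\right) \left(-29\right) = \left(25 + 8\right) \left(-97\right) \left(-29\right) = 33 \left(-97\right) \left(-29\right) = \left(-3201\right) \left(-29\right) = 92829$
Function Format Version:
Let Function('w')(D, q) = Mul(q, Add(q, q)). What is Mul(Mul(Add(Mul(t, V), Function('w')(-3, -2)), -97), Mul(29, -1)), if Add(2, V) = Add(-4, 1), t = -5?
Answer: 92829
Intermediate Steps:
V = -5 (V = Add(-2, Add(-4, 1)) = Add(-2, -3) = -5)
Function('w')(D, q) = Mul(2, Pow(q, 2)) (Function('w')(D, q) = Mul(q, Mul(2, q)) = Mul(2, Pow(q, 2)))
Mul(Mul(Add(Mul(t, V), Function('w')(-3, -2)), -97), Mul(29, -1)) = Mul(Mul(Add(Mul(-5, -5), Mul(2, Pow(-2, 2))), -97), Mul(29, -1)) = Mul(Mul(Add(25, Mul(2, 4)), -97), -29) = Mul(Mul(Add(25, 8), -97), -29) = Mul(Mul(33, -97), -29) = Mul(-3201, -29) = 92829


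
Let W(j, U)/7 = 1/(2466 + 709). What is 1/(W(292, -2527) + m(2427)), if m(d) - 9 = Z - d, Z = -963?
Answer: -3175/10734668 ≈ -0.00029577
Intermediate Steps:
m(d) = -954 - d (m(d) = 9 + (-963 - d) = -954 - d)
W(j, U) = 7/3175 (W(j, U) = 7/(2466 + 709) = 7/3175)
1/(W(292, -2527) + m(2427)) = 1/(7/3175 + (-954 - 1*2427)) = 1/(7/3175 + (-954 - 2427)) = 1/(7/3175 - 3381) = 1/(-10734668/3175) = -3175/10734668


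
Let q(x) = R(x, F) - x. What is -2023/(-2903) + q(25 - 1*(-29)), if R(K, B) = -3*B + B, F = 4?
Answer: -177963/2903 ≈ -61.303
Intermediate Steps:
R(K, B) = -2*B
q(x) = -8 - x (q(x) = -2*4 - x = -8 - x)
-2023/(-2903) + q(25 - 1*(-29)) = -2023/(-2903) + (-8 - (25 - 1*(-29))) = -2023*(-1/2903) + (-8 - (25 + 29)) = 2023/2903 + (-8 - 1*54) = 2023/2903 + (-8 - 54) = 2023/2903 - 62 = -177963/2903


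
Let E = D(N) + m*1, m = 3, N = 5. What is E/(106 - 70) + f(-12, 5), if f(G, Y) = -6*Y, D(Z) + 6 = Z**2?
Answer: -529/18 ≈ -29.389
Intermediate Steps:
D(Z) = -6 + Z**2
E = 22 (E = (-6 + 5**2) + 3*1 = (-6 + 25) + 3 = 19 + 3 = 22)
E/(106 - 70) + f(-12, 5) = 22/(106 - 70) - 6*5 = 22/36 - 30 = (1/36)*22 - 30 = 11/18 - 30 = -529/18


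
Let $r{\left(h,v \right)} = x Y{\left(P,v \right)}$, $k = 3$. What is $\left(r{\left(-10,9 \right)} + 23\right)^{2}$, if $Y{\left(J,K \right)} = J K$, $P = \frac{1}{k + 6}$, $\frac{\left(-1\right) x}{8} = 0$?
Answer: $529$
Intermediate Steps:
$x = 0$ ($x = \left(-8\right) 0 = 0$)
$P = \frac{1}{9}$ ($P = \frac{1}{3 + 6} = \frac{1}{9} \approx 0.11111$)
$r{\left(h,v \right)} = 0$ ($r{\left(h,v \right)} = 0 \frac{v}{9} = 0$)
$\left(r{\left(-10,9 \right)} + 23\right)^{2} = \left(0 + 23\right)^{2} = 23^{2} = 529$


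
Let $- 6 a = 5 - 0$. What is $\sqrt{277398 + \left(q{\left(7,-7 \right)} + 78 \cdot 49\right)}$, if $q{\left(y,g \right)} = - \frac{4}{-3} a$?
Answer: $\frac{\sqrt{2530970}}{3} \approx 530.3$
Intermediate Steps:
$a = - \frac{5}{6}$ ($a = - \frac{5 - 0}{6} = - \frac{5 + 0}{6} = \left(- \frac{1}{6}\right) 5 = - \frac{5}{6} \approx -0.83333$)
$q{\left(y,g \right)} = - \frac{10}{9}$ ($q{\left(y,g \right)} = - \frac{4}{-3} \left(- \frac{5}{6}\right) = \left(-4\right) \left(- \frac{1}{3}\right) \left(- \frac{5}{6}\right) = \frac{4}{3} \left(- \frac{5}{6}\right) = - \frac{10}{9}$)
$\sqrt{277398 + \left(q{\left(7,-7 \right)} + 78 \cdot 49\right)} = \sqrt{277398 + \left(- \frac{10}{9} + 78 \cdot 49\right)} = \sqrt{277398 + \left(- \frac{10}{9} + 3822\right)} = \sqrt{277398 + \frac{34388}{9}} = \sqrt{\frac{2530970}{9}} = \frac{\sqrt{2530970}}{3}$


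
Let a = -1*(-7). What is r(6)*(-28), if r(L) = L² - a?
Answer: -812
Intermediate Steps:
a = 7
r(L) = -7 + L² (r(L) = L² - 1*7 = L² - 7 = -7 + L²)
r(6)*(-28) = (-7 + 6²)*(-28) = (-7 + 36)*(-28) = 29*(-28) = -812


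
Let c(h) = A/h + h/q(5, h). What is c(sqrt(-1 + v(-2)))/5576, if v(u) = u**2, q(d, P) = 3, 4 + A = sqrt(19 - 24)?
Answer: sqrt(3)*(-3 + I*sqrt(5))/16728 ≈ -0.00031063 + 0.00023153*I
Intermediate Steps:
A = -4 + I*sqrt(5) (A = -4 + sqrt(19 - 24) = -4 + sqrt(-5) = -4 + I*sqrt(5) ≈ -4.0 + 2.2361*I)
c(h) = h/3 + (-4 + I*sqrt(5))/h (c(h) = (-4 + I*sqrt(5))/h + h/3 = h/3 + (-4 + I*sqrt(5))/h)
c(sqrt(-1 + v(-2)))/5576 = ((-4 + (sqrt(-1 + (-2)**2))**2/3 + I*sqrt(5))/(sqrt(-1 + (-2)**2)))/5576 = ((-4 + (sqrt(-1 + 4))**2/3 + I*sqrt(5))/(sqrt(-1 + 4)))*(1/5576) = ((-4 + (sqrt(3))**2/3 + I*sqrt(5))/(sqrt(3)))*(1/5576) = ((sqrt(3)/3)*(-4 + (1/3)*3 + I*sqrt(5)))*(1/5576) = ((sqrt(3)/3)*(-4 + 1 + I*sqrt(5)))*(1/5576) = ((sqrt(3)/3)*(-3 + I*sqrt(5)))*(1/5576) = (sqrt(3)*(-3 + I*sqrt(5))/3)*(1/5576) = sqrt(3)*(-3 + I*sqrt(5))/16728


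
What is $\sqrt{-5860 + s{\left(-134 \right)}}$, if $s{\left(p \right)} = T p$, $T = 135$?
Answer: $5 i \sqrt{958} \approx 154.76 i$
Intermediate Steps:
$s{\left(p \right)} = 135 p$
$\sqrt{-5860 + s{\left(-134 \right)}} = \sqrt{-5860 + 135 \left(-134\right)} = \sqrt{-5860 - 18090} = \sqrt{-23950} = 5 i \sqrt{958}$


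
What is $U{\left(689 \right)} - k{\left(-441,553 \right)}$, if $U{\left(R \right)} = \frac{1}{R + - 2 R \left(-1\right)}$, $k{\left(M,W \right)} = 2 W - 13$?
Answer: $- \frac{2259230}{2067} \approx -1093.0$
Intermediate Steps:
$k{\left(M,W \right)} = -13 + 2 W$
$U{\left(R \right)} = \frac{1}{3 R}$ ($U{\left(R \right)} = \frac{1}{R + 2 R} = \frac{1}{3 R}$)
$U{\left(689 \right)} - k{\left(-441,553 \right)} = \frac{1}{3 \cdot 689} - \left(-13 + 2 \cdot 553\right) = \frac{1}{3} \cdot \frac{1}{689} - \left(-13 + 1106\right) = \frac{1}{2067} - 1093 = - \frac{2259230}{2067}$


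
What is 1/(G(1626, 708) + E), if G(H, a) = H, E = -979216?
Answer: -1/977590 ≈ -1.0229e-6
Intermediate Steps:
1/(G(1626, 708) + E) = 1/(1626 - 979216) = 1/(-977590) = -1/977590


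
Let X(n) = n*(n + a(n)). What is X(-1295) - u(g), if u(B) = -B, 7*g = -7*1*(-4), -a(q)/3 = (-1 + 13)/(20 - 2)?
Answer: 1679619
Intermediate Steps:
a(q) = -2 (a(q) = -3*(-1 + 13)/(20 - 2) = -36/18 = -3*2/3 = -2)
g = 4 (g = (-7*1*(-4))/7 = (-7*(-4))/7 = (1/7)*28 = 4)
X(n) = n*(-2 + n) (X(n) = n*(n - 2) = n*(-2 + n))
X(-1295) - u(g) = -1295*(-2 - 1295) - (-1)*4 = -1295*(-1297) - 1*(-4) = 1679615 + 4 = 1679619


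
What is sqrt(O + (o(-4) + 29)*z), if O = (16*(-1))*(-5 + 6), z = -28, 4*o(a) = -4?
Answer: 20*I*sqrt(2) ≈ 28.284*I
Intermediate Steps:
o(a) = -1 (o(a) = (1/4)*(-4) = -1)
O = -16 (O = -16*1 = -16)
sqrt(O + (o(-4) + 29)*z) = sqrt(-16 + (-1 + 29)*(-28)) = sqrt(-16 + 28*(-28)) = sqrt(-16 - 784) = sqrt(-800) = 20*I*sqrt(2)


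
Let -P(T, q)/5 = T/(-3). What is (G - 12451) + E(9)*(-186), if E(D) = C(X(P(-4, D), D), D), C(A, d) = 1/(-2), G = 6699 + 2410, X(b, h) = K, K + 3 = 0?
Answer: -3249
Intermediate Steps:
P(T, q) = 5*T/3 (P(T, q) = -5*T/(-3) = -5*T*(-1)/3 = -(-5)*T/3 = 5*T/3)
K = -3 (K = -3 + 0 = -3)
X(b, h) = -3
G = 9109
C(A, d) = -½ (C(A, d) = 1*(-½) = -½)
E(D) = -½
(G - 12451) + E(9)*(-186) = (9109 - 12451) - ½*(-186) = -3342 + 93 = -3249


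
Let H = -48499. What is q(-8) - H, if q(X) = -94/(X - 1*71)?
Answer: 3831515/79 ≈ 48500.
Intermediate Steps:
q(X) = -94/(-71 + X) (q(X) = -94/(X - 71) = -94/(-71 + X))
q(-8) - H = -94/(-71 - 8) - 1*(-48499) = -94/(-79) + 48499 = -94*(-1/79) + 48499 = 94/79 + 48499 = 3831515/79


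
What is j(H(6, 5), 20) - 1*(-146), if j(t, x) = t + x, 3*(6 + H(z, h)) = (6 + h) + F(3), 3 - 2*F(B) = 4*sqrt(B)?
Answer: 985/6 - 2*sqrt(3)/3 ≈ 163.01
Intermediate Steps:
F(B) = 3/2 - 2*sqrt(B)
H(z, h) = -7/2 - 2*sqrt(3)/3 + h/3 (H(z, h) = -6 + ((6 + h) + (3/2 - 2*sqrt(3)))/3 = -6 + (15/2 + h - 2*sqrt(3))/3 = -6 + (5/2 - 2*sqrt(3)/3 + h/3) = -7/2 - 2*sqrt(3)/3 + h/3)
j(H(6, 5), 20) - 1*(-146) = ((-7/2 - 2*sqrt(3)/3 + (1/3)*5) + 20) - 1*(-146) = ((-7/2 - 2*sqrt(3)/3 + 5/3) + 20) + 146 = ((-11/6 - 2*sqrt(3)/3) + 20) + 146 = (109/6 - 2*sqrt(3)/3) + 146 = 985/6 - 2*sqrt(3)/3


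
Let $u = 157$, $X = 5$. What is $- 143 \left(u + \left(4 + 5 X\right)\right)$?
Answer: $-26598$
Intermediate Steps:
$- 143 \left(u + \left(4 + 5 X\right)\right) = - 143 \left(157 + \left(4 + 5 \cdot 5\right)\right) = - 143 \left(157 + \left(4 + 25\right)\right) = - 143 \left(157 + 29\right) = \left(-143\right) 186 = -26598$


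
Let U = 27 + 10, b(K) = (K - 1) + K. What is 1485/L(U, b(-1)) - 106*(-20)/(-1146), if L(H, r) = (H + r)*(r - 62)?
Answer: -638701/253266 ≈ -2.5219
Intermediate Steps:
b(K) = -1 + 2*K (b(K) = (-1 + K) + K = -1 + 2*K)
U = 37
L(H, r) = (-62 + r)*(H + r) (L(H, r) = (H + r)*(-62 + r) = (-62 + r)*(H + r))
1485/L(U, b(-1)) - 106*(-20)/(-1146) = 1485/((-1 + 2*(-1))**2 - 62*37 - 62*(-1 + 2*(-1)) + 37*(-1 + 2*(-1))) - 106*(-20)/(-1146) = 1485/((-1 - 2)**2 - 2294 - 62*(-1 - 2) + 37*(-1 - 2)) + 2120*(-1/1146) = 1485/((-3)**2 - 2294 - 62*(-3) + 37*(-3)) - 1060/573 = 1485/(9 - 2294 + 186 - 111) - 1060/573 = 1485/(-2210) - 1060/573 = 1485*(-1/2210) - 1060/573 = -297/442 - 1060/573 = -638701/253266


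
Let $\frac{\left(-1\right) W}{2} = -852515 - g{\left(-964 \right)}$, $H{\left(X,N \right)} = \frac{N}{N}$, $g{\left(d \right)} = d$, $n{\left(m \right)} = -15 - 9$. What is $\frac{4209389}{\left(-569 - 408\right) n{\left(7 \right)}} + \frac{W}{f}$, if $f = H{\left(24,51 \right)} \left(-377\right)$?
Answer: $- \frac{38347396043}{8839896} \approx -4338.0$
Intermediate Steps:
$n{\left(m \right)} = -24$ ($n{\left(m \right)} = -15 - 9 = -24$)
$H{\left(X,N \right)} = 1$
$f = -377$ ($f = 1 \left(-377\right) = -377$)
$W = 1703102$ ($W = - 2 \left(-852515 - -964\right) = - 2 \left(-852515 + 964\right) = \left(-2\right) \left(-851551\right) = 1703102$)
$\frac{4209389}{\left(-569 - 408\right) n{\left(7 \right)}} + \frac{W}{f} = \frac{4209389}{\left(-569 - 408\right) \left(-24\right)} + \frac{1703102}{-377} = \frac{4209389}{\left(-977\right) \left(-24\right)} + 1703102 \left(- \frac{1}{377}\right) = \frac{4209389}{23448} - \frac{1703102}{377} = - \frac{38347396043}{8839896}$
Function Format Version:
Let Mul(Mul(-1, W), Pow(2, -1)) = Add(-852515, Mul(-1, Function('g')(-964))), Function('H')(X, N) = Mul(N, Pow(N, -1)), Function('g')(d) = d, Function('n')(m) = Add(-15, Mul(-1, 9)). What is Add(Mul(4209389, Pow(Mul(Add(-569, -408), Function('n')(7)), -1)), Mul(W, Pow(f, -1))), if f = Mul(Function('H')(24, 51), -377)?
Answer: Rational(-38347396043, 8839896) ≈ -4338.0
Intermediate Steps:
Function('n')(m) = -24 (Function('n')(m) = Add(-15, -9) = -24)
Function('H')(X, N) = 1
f = -377 (f = Mul(1, -377) = -377)
W = 1703102 (W = Mul(-2, Add(-852515, Mul(-1, -964))) = Mul(-2, Add(-852515, 964)) = Mul(-2, -851551) = 1703102)
Add(Mul(4209389, Pow(Mul(Add(-569, -408), Function('n')(7)), -1)), Mul(W, Pow(f, -1))) = Add(Mul(4209389, Pow(Mul(Add(-569, -408), -24), -1)), Mul(1703102, Pow(-377, -1))) = Add(Mul(4209389, Pow(Mul(-977, -24), -1)), Mul(1703102, Rational(-1, 377))) = Add(Mul(4209389, Pow(23448, -1)), Rational(-1703102, 377)) = Add(Mul(4209389, Rational(1, 23448)), Rational(-1703102, 377)) = Add(Rational(4209389, 23448), Rational(-1703102, 377)) = Rational(-38347396043, 8839896)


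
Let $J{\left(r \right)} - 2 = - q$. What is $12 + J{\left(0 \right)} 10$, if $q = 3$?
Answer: $2$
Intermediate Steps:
$J{\left(r \right)} = -1$ ($J{\left(r \right)} = 2 - 3 = -1$)
$12 + J{\left(0 \right)} 10 = 12 - 10 = 2$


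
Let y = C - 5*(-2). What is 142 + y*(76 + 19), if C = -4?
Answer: 712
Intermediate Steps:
y = 6 (y = -4 - 5*(-2) = -4 + 10 = 6)
142 + y*(76 + 19) = 142 + 6*(76 + 19) = 142 + 6*95 = 142 + 570 = 712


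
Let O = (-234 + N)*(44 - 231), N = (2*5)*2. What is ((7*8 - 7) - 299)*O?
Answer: -10004500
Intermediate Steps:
N = 20 (N = 10*2 = 20)
O = 40018 (O = (-234 + 20)*(44 - 231) = -214*(-187) = 40018)
((7*8 - 7) - 299)*O = ((7*8 - 7) - 299)*40018 = ((56 - 7) - 299)*40018 = (49 - 299)*40018 = -250*40018 = -10004500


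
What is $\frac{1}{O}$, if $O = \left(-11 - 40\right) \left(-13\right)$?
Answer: $\frac{1}{663} \approx 0.0015083$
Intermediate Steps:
$O = 663$ ($O = \left(-11 - 40\right) \left(-13\right) = \left(-51\right) \left(-13\right) = 663$)
$\frac{1}{O} = \frac{1}{663}$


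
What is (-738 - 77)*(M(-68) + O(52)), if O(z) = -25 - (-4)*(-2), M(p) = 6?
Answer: 22005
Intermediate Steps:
O(z) = -33 (O(z) = -25 - 1*8 = -25 - 8 = -33)
(-738 - 77)*(M(-68) + O(52)) = (-738 - 77)*(6 - 33) = -815*(-27) = 22005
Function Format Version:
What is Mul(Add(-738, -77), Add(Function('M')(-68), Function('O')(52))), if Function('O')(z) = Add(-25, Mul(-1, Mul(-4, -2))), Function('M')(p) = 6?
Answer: 22005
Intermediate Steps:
Function('O')(z) = -33 (Function('O')(z) = Add(-25, Mul(-1, 8)) = Add(-25, -8) = -33)
Mul(Add(-738, -77), Add(Function('M')(-68), Function('O')(52))) = Mul(Add(-738, -77), Add(6, -33)) = Mul(-815, -27) = 22005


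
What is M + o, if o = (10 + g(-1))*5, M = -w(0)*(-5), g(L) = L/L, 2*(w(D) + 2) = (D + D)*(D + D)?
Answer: 45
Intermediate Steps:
w(D) = -2 + 2*D² (w(D) = -2 + ((D + D)*(D + D))/2 = -2 + ((2*D)*(2*D))/2 = -2 + (4*D²)/2 = -2 + 2*D²)
g(L) = 1
M = -10 (M = -(-2 + 2*0²)*(-5) = -(-2 + 2*0)*(-5) = -(-2 + 0)*(-5) = -1*(-2)*(-5) = 2*(-5) = -10)
o = 55 (o = (10 + 1)*5 = 11*5 = 55)
M + o = -10 + 55 = 45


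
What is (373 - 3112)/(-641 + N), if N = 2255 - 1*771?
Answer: -913/281 ≈ -3.2491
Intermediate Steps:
N = 1484 (N = 2255 - 771 = 1484)
(373 - 3112)/(-641 + N) = (373 - 3112)/(-641 + 1484) = -2739/843 = -2739*1/843 = -913/281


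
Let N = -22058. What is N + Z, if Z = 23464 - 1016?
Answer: 390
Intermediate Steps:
Z = 22448
N + Z = -22058 + 22448 = 390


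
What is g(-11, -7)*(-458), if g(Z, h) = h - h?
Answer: 0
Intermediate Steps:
g(Z, h) = 0
g(-11, -7)*(-458) = 0*(-458) = 0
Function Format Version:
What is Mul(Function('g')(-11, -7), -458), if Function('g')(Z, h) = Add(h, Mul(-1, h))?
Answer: 0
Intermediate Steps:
Function('g')(Z, h) = 0
Mul(Function('g')(-11, -7), -458) = Mul(0, -458) = 0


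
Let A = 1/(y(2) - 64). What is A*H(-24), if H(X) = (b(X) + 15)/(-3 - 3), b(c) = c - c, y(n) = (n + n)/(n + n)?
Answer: 5/126 ≈ 0.039683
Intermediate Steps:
y(n) = 1 (y(n) = (2*n)/((2*n)) = (2*n)*(1/(2*n)) = 1)
b(c) = 0
H(X) = -5/2 (H(X) = (0 + 15)/(-3 - 3) = 15/(-6) = 15*(-1/6) = -5/2)
A = -1/63 (A = 1/(1 - 64) = 1/(-63) = -1/63 ≈ -0.015873)
A*H(-24) = -1/63*(-5/2) = 5/126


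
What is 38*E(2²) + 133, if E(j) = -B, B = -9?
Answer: 475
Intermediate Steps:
E(j) = 9 (E(j) = -1*(-9) = 9)
38*E(2²) + 133 = 38*9 + 133 = 342 + 133 = 475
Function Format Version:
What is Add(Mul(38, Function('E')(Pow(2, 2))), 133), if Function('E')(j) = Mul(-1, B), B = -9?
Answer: 475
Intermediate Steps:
Function('E')(j) = 9 (Function('E')(j) = Mul(-1, -9) = 9)
Add(Mul(38, Function('E')(Pow(2, 2))), 133) = Add(Mul(38, 9), 133) = Add(342, 133) = 475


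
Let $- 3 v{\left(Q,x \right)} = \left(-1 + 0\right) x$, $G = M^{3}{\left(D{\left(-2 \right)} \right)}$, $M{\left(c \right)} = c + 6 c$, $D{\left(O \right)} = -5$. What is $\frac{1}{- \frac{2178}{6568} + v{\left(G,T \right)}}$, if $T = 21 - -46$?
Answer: $\frac{9852}{216761} \approx 0.045451$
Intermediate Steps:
$T = 67$ ($T = 21 + 46 = 67$)
$M{\left(c \right)} = 7 c$
$G = -42875$ ($G = \left(7 \left(-5\right)\right)^{3} = \left(-35\right)^{3} = -42875$)
$v{\left(Q,x \right)} = \frac{x}{3}$ ($v{\left(Q,x \right)} = - \frac{\left(-1 + 0\right) x}{3} = - \frac{\left(-1\right) x}{3} = \frac{x}{3}$)
$\frac{1}{- \frac{2178}{6568} + v{\left(G,T \right)}} = \frac{1}{- \frac{2178}{6568} + \frac{1}{3} \cdot 67} = \frac{1}{\left(-2178\right) \frac{1}{6568} + \frac{67}{3}} = \frac{1}{- \frac{1089}{3284} + \frac{67}{3}} = \frac{1}{\frac{216761}{9852}} = \frac{9852}{216761}$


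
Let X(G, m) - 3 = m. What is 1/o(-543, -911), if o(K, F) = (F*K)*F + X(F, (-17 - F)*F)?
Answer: -1/451461534 ≈ -2.2150e-9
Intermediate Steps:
X(G, m) = 3 + m
o(K, F) = 3 + F*(-17 - F) + K*F² (o(K, F) = (F*K)*F + (3 + (-17 - F)*F) = K*F² + (3 + F*(-17 - F)) = 3 + F*(-17 - F) + K*F²)
1/o(-543, -911) = 1/(3 - 543*(-911)² - 1*(-911)*(17 - 911)) = 1/(3 - 543*829921 - 1*(-911)*(-894)) = 1/(3 - 450647103 - 814434) = 1/(-451461534) = -1/451461534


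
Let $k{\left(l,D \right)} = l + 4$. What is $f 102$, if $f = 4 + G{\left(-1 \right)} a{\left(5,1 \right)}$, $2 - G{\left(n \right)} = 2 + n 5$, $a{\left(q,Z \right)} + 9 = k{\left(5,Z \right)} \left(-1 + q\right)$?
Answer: $14178$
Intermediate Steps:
$k{\left(l,D \right)} = 4 + l$
$a{\left(q,Z \right)} = -18 + 9 q$ ($a{\left(q,Z \right)} = -9 + \left(4 + 5\right) \left(-1 + q\right) = -9 + 9 \left(-1 + q\right) = -9 + \left(-9 + 9 q\right) = -18 + 9 q$)
$G{\left(n \right)} = - 5 n$ ($G{\left(n \right)} = 2 - \left(2 + n 5\right) = 2 - \left(2 + 5 n\right) = - 5 n$)
$f = 139$ ($f = 4 + \left(-5\right) \left(-1\right) \left(-18 + 9 \cdot 5\right) = 4 + 5 \left(-18 + 45\right) = 4 + 5 \cdot 27 = 4 + 135 = 139$)
$f 102 = 139 \cdot 102 = 14178$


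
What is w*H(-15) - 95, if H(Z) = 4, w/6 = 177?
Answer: 4153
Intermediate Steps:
w = 1062 (w = 6*177 = 1062)
w*H(-15) - 95 = 1062*4 - 95 = 4248 - 95 = 4153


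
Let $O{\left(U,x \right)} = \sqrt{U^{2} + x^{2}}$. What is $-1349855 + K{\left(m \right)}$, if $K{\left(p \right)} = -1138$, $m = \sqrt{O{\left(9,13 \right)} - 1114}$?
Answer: $-1350993$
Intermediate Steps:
$m = \sqrt{-1114 + 5 \sqrt{10}}$ ($m = \sqrt{\sqrt{9^{2} + 13^{2}} - 1114} = \sqrt{\sqrt{81 + 169} - 1114} = \sqrt{\sqrt{250} - 1114} = \sqrt{5 \sqrt{10} - 1114} = \sqrt{-1114 + 5 \sqrt{10}} \approx 33.139 i$)
$-1349855 + K{\left(m \right)} = -1349855 - 1138 = -1350993$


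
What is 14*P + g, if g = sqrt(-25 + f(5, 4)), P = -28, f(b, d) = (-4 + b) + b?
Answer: -392 + I*sqrt(19) ≈ -392.0 + 4.3589*I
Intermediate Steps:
f(b, d) = -4 + 2*b
g = I*sqrt(19) (g = sqrt(-25 + (-4 + 2*5)) = sqrt(-25 + (-4 + 10)) = sqrt(-25 + 6) = sqrt(-19) = I*sqrt(19) ≈ 4.3589*I)
14*P + g = 14*(-28) + I*sqrt(19) = -392 + I*sqrt(19)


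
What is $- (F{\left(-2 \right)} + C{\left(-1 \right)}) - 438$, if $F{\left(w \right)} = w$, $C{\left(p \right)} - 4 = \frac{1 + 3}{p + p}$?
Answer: $-438$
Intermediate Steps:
$C{\left(p \right)} = 4 + \frac{2}{p}$ ($C{\left(p \right)} = 4 + \frac{1 + 3}{p + p} = 4 + \frac{4}{2 p} = 4 + 4 \frac{1}{2 p} = 4 + \frac{2}{p}$)
$- (F{\left(-2 \right)} + C{\left(-1 \right)}) - 438 = - (-2 + \left(4 + \frac{2}{-1}\right)) - 438 = - (-2 + \left(4 + 2 \left(-1\right)\right)) - 438 = - (-2 + \left(4 - 2\right)) - 438 = - (-2 + 2) - 438 = \left(-1\right) 0 - 438 = 0 - 438 = -438$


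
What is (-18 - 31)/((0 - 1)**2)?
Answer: -49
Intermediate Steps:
(-18 - 31)/((0 - 1)**2) = -49/(-1)**2 = -49/1 = 1*(-49) = -49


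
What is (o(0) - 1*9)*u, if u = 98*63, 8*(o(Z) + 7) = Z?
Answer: -98784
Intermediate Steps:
o(Z) = -7 + Z/8
u = 6174
(o(0) - 1*9)*u = ((-7 + (⅛)*0) - 1*9)*6174 = ((-7 + 0) - 9)*6174 = (-7 - 9)*6174 = -16*6174 = -98784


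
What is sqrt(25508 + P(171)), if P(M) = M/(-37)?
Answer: 5*sqrt(1396565)/37 ≈ 159.70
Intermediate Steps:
P(M) = -M/37 (P(M) = M*(-1/37) = -M/37)
sqrt(25508 + P(171)) = sqrt(25508 - 1/37*171) = sqrt(25508 - 171/37) = sqrt(943625/37) = 5*sqrt(1396565)/37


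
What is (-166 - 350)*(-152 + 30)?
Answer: 62952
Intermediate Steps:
(-166 - 350)*(-152 + 30) = -516*(-122) = 62952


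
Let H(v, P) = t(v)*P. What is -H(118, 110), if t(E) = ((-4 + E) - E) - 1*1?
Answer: 550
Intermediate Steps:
t(E) = -5 (t(E) = -4 - 1 = -5)
H(v, P) = -5*P
-H(118, 110) = -(-5)*110 = -1*(-550) = 550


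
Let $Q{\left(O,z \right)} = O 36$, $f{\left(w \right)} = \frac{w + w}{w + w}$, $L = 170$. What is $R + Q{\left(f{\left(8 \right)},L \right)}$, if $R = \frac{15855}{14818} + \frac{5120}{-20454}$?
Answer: $\frac{5579787701}{151543686} \approx 36.82$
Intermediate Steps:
$f{\left(w \right)} = 1$ ($f{\left(w \right)} = \frac{2 w}{2 w} = 2 w \frac{1}{2 w} = 1$)
$R = \frac{124215005}{151543686}$ ($R = 15855 \cdot \frac{1}{14818} + 5120 \left(- \frac{1}{20454}\right) = \frac{15855}{14818} - \frac{2560}{10227} = \frac{124215005}{151543686} \approx 0.81966$)
$Q{\left(O,z \right)} = 36 O$
$R + Q{\left(f{\left(8 \right)},L \right)} = \frac{124215005}{151543686} + 36 \cdot 1 = \frac{124215005}{151543686} + 36 = \frac{5579787701}{151543686}$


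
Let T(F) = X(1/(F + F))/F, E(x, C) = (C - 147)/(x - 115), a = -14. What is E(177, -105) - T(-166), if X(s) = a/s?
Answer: 742/31 ≈ 23.935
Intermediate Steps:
E(x, C) = (-147 + C)/(-115 + x)
X(s) = -14/s
T(F) = -28 (T(F) = (-28*F)/F = -28)
E(177, -105) - T(-166) = (-147 - 105)/(-115 + 177) - 1*(-28) = -252/62 + 28 = (1/62)*(-252) + 28 = -126/31 + 28 = 742/31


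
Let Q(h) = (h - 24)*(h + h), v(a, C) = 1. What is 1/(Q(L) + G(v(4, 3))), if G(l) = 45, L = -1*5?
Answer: 1/335 ≈ 0.0029851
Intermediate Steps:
L = -5
Q(h) = 2*h*(-24 + h) (Q(h) = (-24 + h)*(2*h) = 2*h*(-24 + h))
1/(Q(L) + G(v(4, 3))) = 1/(2*(-5)*(-24 - 5) + 45) = 1/(2*(-5)*(-29) + 45) = 1/(290 + 45) = 1/335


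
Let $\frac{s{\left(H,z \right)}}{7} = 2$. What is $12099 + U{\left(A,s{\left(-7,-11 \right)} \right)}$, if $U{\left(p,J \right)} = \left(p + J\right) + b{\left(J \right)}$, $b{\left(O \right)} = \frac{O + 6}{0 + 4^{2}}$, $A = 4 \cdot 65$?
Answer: $\frac{49497}{4} \approx 12374.0$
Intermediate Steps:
$A = 260$
$b{\left(O \right)} = \frac{3}{8} + \frac{O}{16}$ ($b{\left(O \right)} = \frac{6 + O}{0 + 16} = \frac{6 + O}{16} = \left(6 + O\right) \frac{1}{16} = \frac{3}{8} + \frac{O}{16}$)
$s{\left(H,z \right)} = 14$ ($s{\left(H,z \right)} = 7 \cdot 2 = 14$)
$U{\left(p,J \right)} = \frac{3}{8} + p + \frac{17 J}{16}$ ($U{\left(p,J \right)} = \left(p + J\right) + \left(\frac{3}{8} + \frac{J}{16}\right) = \left(J + p\right) + \left(\frac{3}{8} + \frac{J}{16}\right) = \frac{3}{8} + p + \frac{17 J}{16}$)
$12099 + U{\left(A,s{\left(-7,-11 \right)} \right)} = 12099 + \left(\frac{3}{8} + 260 + \frac{17}{16} \cdot 14\right) = 12099 + \left(\frac{3}{8} + 260 + \frac{119}{8}\right) = 12099 + \frac{1101}{4} = \frac{49497}{4}$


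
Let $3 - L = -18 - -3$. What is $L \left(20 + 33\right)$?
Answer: $954$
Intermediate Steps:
$L = 18$ ($L = 3 - \left(-18 - -3\right) = 3 - \left(-18 + 3\right) = 3 - -15 = 3 + 15 = 18$)
$L \left(20 + 33\right) = 18 \left(20 + 33\right) = 18 \cdot 53 = 954$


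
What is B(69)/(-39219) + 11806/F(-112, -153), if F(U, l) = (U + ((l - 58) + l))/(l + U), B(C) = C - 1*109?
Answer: 3608829125/549066 ≈ 6572.7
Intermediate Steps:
B(C) = -109 + C (B(C) = C - 109 = -109 + C)
F(U, l) = (-58 + U + 2*l)/(U + l) (F(U, l) = (U + ((-58 + l) + l))/(U + l) = (U + (-58 + 2*l))/(U + l) = (-58 + U + 2*l)/(U + l))
B(69)/(-39219) + 11806/F(-112, -153) = (-109 + 69)/(-39219) + 11806/(((-58 - 112 + 2*(-153))/(-112 - 153))) = -40*(-1/39219) + 11806/(((-58 - 112 - 306)/(-265))) = 40/39219 + 11806/((-1/265*(-476))) = 40/39219 + 11806/(476/265) = 40/39219 + 11806*(265/476) = 40/39219 + 1564295/238 = 3608829125/549066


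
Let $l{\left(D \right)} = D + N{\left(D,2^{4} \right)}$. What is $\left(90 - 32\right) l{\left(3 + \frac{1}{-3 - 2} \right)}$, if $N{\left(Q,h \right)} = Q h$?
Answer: $\frac{13804}{5} \approx 2760.8$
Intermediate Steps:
$l{\left(D \right)} = 17 D$ ($l{\left(D \right)} = D + D 2^{4} = D + D 16 = D + 16 D = 17 D$)
$\left(90 - 32\right) l{\left(3 + \frac{1}{-3 - 2} \right)} = \left(90 - 32\right) 17 \left(3 + \frac{1}{-3 - 2}\right) = 58 \cdot 17 \left(3 + \frac{1}{-5}\right) = 58 \cdot 17 \left(3 - \frac{1}{5}\right) = 58 \cdot 17 \cdot \frac{14}{5} = 58 \cdot \frac{238}{5} = \frac{13804}{5}$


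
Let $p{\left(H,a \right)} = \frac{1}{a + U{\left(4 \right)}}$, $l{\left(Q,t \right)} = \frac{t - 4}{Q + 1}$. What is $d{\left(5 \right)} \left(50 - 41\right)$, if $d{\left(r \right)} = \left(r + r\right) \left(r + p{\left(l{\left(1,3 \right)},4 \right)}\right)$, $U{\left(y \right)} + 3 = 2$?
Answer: $480$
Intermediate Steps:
$U{\left(y \right)} = -1$ ($U{\left(y \right)} = -3 + 2 = -1$)
$l{\left(Q,t \right)} = \frac{-4 + t}{1 + Q}$
$p{\left(H,a \right)} = \frac{1}{-1 + a}$ ($p{\left(H,a \right)} = \frac{1}{a - 1} = \frac{1}{-1 + a}$)
$d{\left(r \right)} = 2 r \left(\frac{1}{3} + r\right)$ ($d{\left(r \right)} = \left(r + r\right) \left(r + \frac{1}{-1 + 4}\right) = 2 r \left(r + \frac{1}{3}\right) = 2 r \left(\frac{1}{3} + r\right)$)
$d{\left(5 \right)} \left(50 - 41\right) = \frac{2}{3} \cdot 5 \left(1 + 3 \cdot 5\right) \left(50 - 41\right) = \frac{2}{3} \cdot 5 \left(1 + 15\right) 9 = \frac{2}{3} \cdot 5 \cdot 16 \cdot 9 = \frac{160}{3} \cdot 9 = 480$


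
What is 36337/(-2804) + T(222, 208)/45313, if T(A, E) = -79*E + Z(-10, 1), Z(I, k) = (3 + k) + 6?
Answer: -1692585769/127057652 ≈ -13.321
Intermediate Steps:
Z(I, k) = 9 + k
T(A, E) = 10 - 79*E (T(A, E) = -79*E + (9 + 1) = -79*E + 10 = 10 - 79*E)
36337/(-2804) + T(222, 208)/45313 = 36337/(-2804) + (10 - 79*208)/45313 = 36337*(-1/2804) + (10 - 16432)*(1/45313) = -36337/2804 - 16422*1/45313 = -36337/2804 - 16422/45313 = -1692585769/127057652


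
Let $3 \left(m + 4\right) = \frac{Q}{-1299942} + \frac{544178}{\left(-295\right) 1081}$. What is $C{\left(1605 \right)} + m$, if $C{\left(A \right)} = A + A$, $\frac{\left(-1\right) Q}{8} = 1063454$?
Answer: $\frac{284935677914756}{88831072305} \approx 3207.6$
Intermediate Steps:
$Q = -8507632$ ($Q = \left(-8\right) 1063454 = -8507632$)
$C{\left(A \right)} = 2 A$
$m = - \frac{212064184294}{88831072305}$ ($m = -4 + \frac{- \frac{8507632}{-1299942} + \frac{544178}{\left(-295\right) 1081}}{3} = -4 + \frac{\left(-8507632\right) \left(- \frac{1}{1299942}\right) + \frac{544178}{-318895}}{3} = -4 + \frac{\frac{607688}{92853} + 544178 \left(- \frac{1}{318895}\right)}{3} = -4 + \frac{\frac{607688}{92853} - \frac{544178}{318895}}{3} = -4 + \frac{1}{3} \cdot \frac{143260104926}{29610357435} = -4 + \frac{143260104926}{88831072305} = - \frac{212064184294}{88831072305} \approx -2.3873$)
$C{\left(1605 \right)} + m = 2 \cdot 1605 - \frac{212064184294}{88831072305} = 3210 - \frac{212064184294}{88831072305} = \frac{284935677914756}{88831072305}$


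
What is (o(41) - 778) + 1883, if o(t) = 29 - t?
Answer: 1093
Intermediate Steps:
(o(41) - 778) + 1883 = ((29 - 1*41) - 778) + 1883 = ((29 - 41) - 778) + 1883 = (-12 - 778) + 1883 = -790 + 1883 = 1093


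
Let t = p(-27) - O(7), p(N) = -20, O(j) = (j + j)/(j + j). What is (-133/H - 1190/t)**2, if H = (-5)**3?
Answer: 468679201/140625 ≈ 3332.8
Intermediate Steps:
O(j) = 1 (O(j) = (2*j)/((2*j)) = (2*j)*(1/(2*j)) = 1)
H = -125
t = -21 (t = -20 - 1*1 = -20 - 1 = -21)
(-133/H - 1190/t)**2 = (-133/(-125) - 1190/(-21))**2 = (-133*(-1/125) - 1190*(-1/21))**2 = (133/125 + 170/3)**2 = (21649/375)**2 = 468679201/140625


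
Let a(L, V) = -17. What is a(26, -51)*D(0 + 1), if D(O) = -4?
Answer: 68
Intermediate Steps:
a(26, -51)*D(0 + 1) = -17*(-4) = 68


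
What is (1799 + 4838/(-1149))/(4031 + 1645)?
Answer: 2062213/6521724 ≈ 0.31621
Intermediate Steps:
(1799 + 4838/(-1149))/(4031 + 1645) = (1799 + 4838*(-1/1149))/5676 = (1799 - 4838/1149)*(1/5676) = (2062213/1149)*(1/5676) = 2062213/6521724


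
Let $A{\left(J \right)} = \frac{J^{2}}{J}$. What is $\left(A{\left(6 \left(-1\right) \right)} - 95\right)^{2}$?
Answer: $10201$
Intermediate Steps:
$A{\left(J \right)} = J$
$\left(A{\left(6 \left(-1\right) \right)} - 95\right)^{2} = \left(6 \left(-1\right) - 95\right)^{2} = \left(-6 - 95\right)^{2} = \left(-101\right)^{2} = 10201$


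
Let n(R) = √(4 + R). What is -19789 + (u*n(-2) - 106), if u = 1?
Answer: -19895 + √2 ≈ -19894.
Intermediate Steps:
-19789 + (u*n(-2) - 106) = -19789 + (1*√(4 - 2) - 106) = -19789 + (1*√2 - 106) = -19789 + (√2 - 106) = -19789 + (-106 + √2) = -19895 + √2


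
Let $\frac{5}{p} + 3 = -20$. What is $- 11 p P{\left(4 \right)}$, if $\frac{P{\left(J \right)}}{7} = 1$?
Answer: $\frac{385}{23} \approx 16.739$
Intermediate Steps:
$p = - \frac{5}{23}$ ($p = \frac{5}{-3 - 20} = \frac{5}{-23} = 5 \left(- \frac{1}{23}\right) = - \frac{5}{23} \approx -0.21739$)
$P{\left(J \right)} = 7$ ($P{\left(J \right)} = 7 \cdot 1 = 7$)
$- 11 p P{\left(4 \right)} = \left(-11\right) \left(- \frac{5}{23}\right) 7 = \frac{55}{23} \cdot 7 = \frac{385}{23}$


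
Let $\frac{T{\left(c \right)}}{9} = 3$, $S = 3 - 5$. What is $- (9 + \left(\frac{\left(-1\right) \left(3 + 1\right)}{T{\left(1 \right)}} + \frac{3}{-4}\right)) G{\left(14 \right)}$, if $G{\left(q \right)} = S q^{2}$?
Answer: $\frac{85750}{27} \approx 3175.9$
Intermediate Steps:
$S = -2$ ($S = 3 - 5 = -2$)
$T{\left(c \right)} = 27$ ($T{\left(c \right)} = 9 \cdot 3 = 27$)
$G{\left(q \right)} = - 2 q^{2}$
$- (9 + \left(\frac{\left(-1\right) \left(3 + 1\right)}{T{\left(1 \right)}} + \frac{3}{-4}\right)) G{\left(14 \right)} = - (9 + \left(\frac{\left(-1\right) \left(3 + 1\right)}{27} + \frac{3}{-4}\right)) \left(- 2 \cdot 14^{2}\right) = - (9 + \left(\left(-1\right) 4 \cdot \frac{1}{27} + 3 \left(- \frac{1}{4}\right)\right)) \left(\left(-2\right) 196\right) = - (9 - \frac{97}{108}) \left(-392\right) = \left(-1\right) \frac{875}{108} \left(-392\right) = \left(- \frac{875}{108}\right) \left(-392\right) = \frac{85750}{27}$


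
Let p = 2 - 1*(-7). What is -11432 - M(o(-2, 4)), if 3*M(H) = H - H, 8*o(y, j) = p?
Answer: -11432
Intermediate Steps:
p = 9 (p = 2 + 7 = 9)
o(y, j) = 9/8 (o(y, j) = (⅛)*9 = 9/8)
M(H) = 0 (M(H) = (H - H)/3 = (⅓)*0 = 0)
-11432 - M(o(-2, 4)) = -11432 - 1*0 = -11432 + 0 = -11432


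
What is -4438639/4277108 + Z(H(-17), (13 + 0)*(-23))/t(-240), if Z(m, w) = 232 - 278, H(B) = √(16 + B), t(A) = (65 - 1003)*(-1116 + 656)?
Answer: -2602419433/2507454565 ≈ -1.0379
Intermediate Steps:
t(A) = 431480 (t(A) = -938*(-460) = 431480)
Z(m, w) = -46
-4438639/4277108 + Z(H(-17), (13 + 0)*(-23))/t(-240) = -4438639/4277108 - 46/431480 = -4438639*1/4277108 - 46*1/431480 = -4438639/4277108 - 1/9380 = -2602419433/2507454565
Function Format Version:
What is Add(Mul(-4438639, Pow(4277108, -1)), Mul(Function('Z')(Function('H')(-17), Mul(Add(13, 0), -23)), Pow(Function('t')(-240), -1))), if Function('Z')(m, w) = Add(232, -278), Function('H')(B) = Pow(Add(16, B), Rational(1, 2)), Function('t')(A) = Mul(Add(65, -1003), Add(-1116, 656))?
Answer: Rational(-2602419433, 2507454565) ≈ -1.0379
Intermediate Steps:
Function('t')(A) = 431480 (Function('t')(A) = Mul(-938, -460) = 431480)
Function('Z')(m, w) = -46
Add(Mul(-4438639, Pow(4277108, -1)), Mul(Function('Z')(Function('H')(-17), Mul(Add(13, 0), -23)), Pow(Function('t')(-240), -1))) = Add(Mul(-4438639, Pow(4277108, -1)), Mul(-46, Pow(431480, -1))) = Add(Mul(-4438639, Rational(1, 4277108)), Mul(-46, Rational(1, 431480))) = Add(Rational(-4438639, 4277108), Rational(-1, 9380)) = Rational(-2602419433, 2507454565)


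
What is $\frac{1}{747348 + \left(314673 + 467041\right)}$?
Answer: $\frac{1}{1529062} \approx 6.54 \cdot 10^{-7}$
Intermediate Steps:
$\frac{1}{747348 + \left(314673 + 467041\right)} = \frac{1}{747348 + 781714} = \frac{1}{1529062}$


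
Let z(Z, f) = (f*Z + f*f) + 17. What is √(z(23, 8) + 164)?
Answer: √429 ≈ 20.712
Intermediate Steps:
z(Z, f) = 17 + f² + Z*f (z(Z, f) = (Z*f + f²) + 17 = (f² + Z*f) + 17 = 17 + f² + Z*f)
√(z(23, 8) + 164) = √((17 + 8² + 23*8) + 164) = √((17 + 64 + 184) + 164) = √(265 + 164) = √429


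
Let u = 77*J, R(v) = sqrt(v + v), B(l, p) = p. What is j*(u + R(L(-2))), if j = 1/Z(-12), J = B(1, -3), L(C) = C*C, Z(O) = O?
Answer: 77/4 - sqrt(2)/6 ≈ 19.014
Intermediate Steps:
L(C) = C**2
R(v) = sqrt(2)*sqrt(v) (R(v) = sqrt(2*v) = sqrt(2)*sqrt(v))
J = -3
j = -1/12 (j = 1/(-12) = -1/12 ≈ -0.083333)
u = -231 (u = 77*(-3) = -231)
j*(u + R(L(-2))) = -(-231 + sqrt(2)*sqrt((-2)**2))/12 = -(-231 + sqrt(2)*sqrt(4))/12 = -(-231 + sqrt(2)*2)/12 = -(-231 + 2*sqrt(2))/12 = 77/4 - sqrt(2)/6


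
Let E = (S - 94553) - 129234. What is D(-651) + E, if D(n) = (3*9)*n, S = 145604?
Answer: -95760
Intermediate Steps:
D(n) = 27*n
E = -78183 (E = (145604 - 94553) - 129234 = 51051 - 129234 = -78183)
D(-651) + E = 27*(-651) - 78183 = -17577 - 78183 = -95760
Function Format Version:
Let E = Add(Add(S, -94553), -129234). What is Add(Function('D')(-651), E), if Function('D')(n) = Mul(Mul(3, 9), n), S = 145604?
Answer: -95760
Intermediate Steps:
Function('D')(n) = Mul(27, n)
E = -78183 (E = Add(Add(145604, -94553), -129234) = Add(51051, -129234) = -78183)
Add(Function('D')(-651), E) = Add(Mul(27, -651), -78183) = Add(-17577, -78183) = -95760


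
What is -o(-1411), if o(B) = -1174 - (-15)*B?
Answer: 22339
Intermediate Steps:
o(B) = -1174 + 15*B
-o(-1411) = -(-1174 + 15*(-1411)) = -(-1174 - 21165) = -1*(-22339) = 22339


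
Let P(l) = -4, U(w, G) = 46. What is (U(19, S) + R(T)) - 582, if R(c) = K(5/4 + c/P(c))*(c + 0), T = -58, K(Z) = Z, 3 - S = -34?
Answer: -2899/2 ≈ -1449.5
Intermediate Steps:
S = 37 (S = 3 - 1*(-34) = 3 + 34 = 37)
R(c) = c*(5/4 - c/4) (R(c) = (5/4 + c/(-4))*(c + 0) = (5*(¼) + c*(-¼))*c = (5/4 - c/4)*c = c*(5/4 - c/4))
(U(19, S) + R(T)) - 582 = (46 + (¼)*(-58)*(5 - 1*(-58))) - 582 = (46 + (¼)*(-58)*(5 + 58)) - 582 = (46 + (¼)*(-58)*63) - 582 = (46 - 1827/2) - 582 = -1735/2 - 582 = -2899/2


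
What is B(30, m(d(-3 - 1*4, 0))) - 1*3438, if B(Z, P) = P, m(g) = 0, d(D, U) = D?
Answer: -3438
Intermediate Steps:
B(30, m(d(-3 - 1*4, 0))) - 1*3438 = 0 - 1*3438 = 0 - 3438 = -3438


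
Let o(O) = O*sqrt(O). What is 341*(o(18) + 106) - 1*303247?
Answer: -267101 + 18414*sqrt(2) ≈ -2.4106e+5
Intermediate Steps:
o(O) = O**(3/2)
341*(o(18) + 106) - 1*303247 = 341*(18**(3/2) + 106) - 1*303247 = 341*(54*sqrt(2) + 106) - 303247 = 341*(106 + 54*sqrt(2)) - 303247 = (36146 + 18414*sqrt(2)) - 303247 = -267101 + 18414*sqrt(2)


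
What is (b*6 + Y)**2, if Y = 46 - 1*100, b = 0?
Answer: 2916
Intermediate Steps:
Y = -54 (Y = 46 - 100 = -54)
(b*6 + Y)**2 = (0*6 - 54)**2 = (0 - 54)**2 = (-54)**2 = 2916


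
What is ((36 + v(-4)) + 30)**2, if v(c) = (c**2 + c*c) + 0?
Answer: 9604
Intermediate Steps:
v(c) = 2*c**2 (v(c) = (c**2 + c**2) + 0 = 2*c**2 + 0 = 2*c**2)
((36 + v(-4)) + 30)**2 = ((36 + 2*(-4)**2) + 30)**2 = ((36 + 2*16) + 30)**2 = ((36 + 32) + 30)**2 = (68 + 30)**2 = 98**2 = 9604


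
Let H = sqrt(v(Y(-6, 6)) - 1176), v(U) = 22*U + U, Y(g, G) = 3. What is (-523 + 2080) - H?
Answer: 1557 - 3*I*sqrt(123) ≈ 1557.0 - 33.272*I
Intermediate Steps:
v(U) = 23*U
H = 3*I*sqrt(123) (H = sqrt(23*3 - 1176) = sqrt(69 - 1176) = sqrt(-1107) = 3*I*sqrt(123) ≈ 33.272*I)
(-523 + 2080) - H = (-523 + 2080) - 3*I*sqrt(123) = 1557 - 3*I*sqrt(123)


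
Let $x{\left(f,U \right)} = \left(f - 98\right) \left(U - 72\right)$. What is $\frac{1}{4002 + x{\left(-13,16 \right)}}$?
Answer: $\frac{1}{10218} \approx 9.7867 \cdot 10^{-5}$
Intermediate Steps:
$x{\left(f,U \right)} = \left(-98 + f\right) \left(-72 + U\right)$
$\frac{1}{4002 + x{\left(-13,16 \right)}} = \frac{1}{4002 + \left(7056 - 1568 - -936 + 16 \left(-13\right)\right)} = \frac{1}{4002 + \left(7056 - 1568 + 936 - 208\right)} = \frac{1}{4002 + 6216} = \frac{1}{10218}$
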